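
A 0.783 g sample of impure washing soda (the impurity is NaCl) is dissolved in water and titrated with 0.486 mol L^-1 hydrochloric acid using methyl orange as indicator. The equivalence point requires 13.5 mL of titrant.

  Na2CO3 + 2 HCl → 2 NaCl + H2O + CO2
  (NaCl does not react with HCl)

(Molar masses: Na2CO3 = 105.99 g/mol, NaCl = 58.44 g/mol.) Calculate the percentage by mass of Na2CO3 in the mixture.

n(HCl) = 0.0135 × 0.486 = 6.56 × 10^-3 mol
Let x = n(Na2CO3), y = n(NaCl).
Titrant: 2x = 6.56 × 10^-3;  mass: 105.99x + 58.44y = 0.783
Solving, x = 3.28 × 10^-3 mol, y = 7.45 × 10^-3 mol
mass of Na2CO3 = 3.28 × 10^-3 × 105.99 = 0.348 g
% Na2CO3 = 0.348 / 0.783 × 100 = 44.4 %

44.4 %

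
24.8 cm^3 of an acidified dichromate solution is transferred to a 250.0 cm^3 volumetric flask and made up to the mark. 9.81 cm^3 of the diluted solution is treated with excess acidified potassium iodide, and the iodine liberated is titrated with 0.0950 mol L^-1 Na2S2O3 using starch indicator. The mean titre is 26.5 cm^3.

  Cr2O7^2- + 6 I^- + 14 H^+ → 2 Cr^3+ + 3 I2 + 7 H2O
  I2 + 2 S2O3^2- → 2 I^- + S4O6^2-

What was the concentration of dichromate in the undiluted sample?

0.431 mol/L

n(S2O3^2-) = 0.0265 × 0.0950 = 2.52 × 10^-3 mol
n(I2) = n(S2O3^2-)/2 = 1.26 × 10^-3 mol
From the 1:3 ratio, n(Cr2O7^2-) in the aliquot = 1/3 × 1.26 × 10^-3 = 4.20 × 10^-4 mol
[Cr2O7^2-]_dilute = 4.20 × 10^-4 / 0.00981 = 0.0428 mol/L
[Cr2O7^2-]_original = 0.0428 × 250.0/24.8 = 0.431 mol/L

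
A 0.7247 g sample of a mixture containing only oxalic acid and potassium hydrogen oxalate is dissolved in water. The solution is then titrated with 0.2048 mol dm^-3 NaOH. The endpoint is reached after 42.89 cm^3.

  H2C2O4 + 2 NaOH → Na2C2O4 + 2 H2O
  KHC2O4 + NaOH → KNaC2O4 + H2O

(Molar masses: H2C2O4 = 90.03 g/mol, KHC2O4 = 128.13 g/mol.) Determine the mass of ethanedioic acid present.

0.2171 g

n(NaOH) = 0.04289 × 0.2048 = 8.784 × 10^-3 mol
Let x = n(H2C2O4), y = n(KHC2O4).
Titrant: 2x + 1y = 8.784 × 10^-3;  mass: 90.03x + 128.13y = 0.7247
Solving, x = 2.411 × 10^-3 mol, y = 3.962 × 10^-3 mol
mass of H2C2O4 = 2.411 × 10^-3 × 90.03 = 0.2171 g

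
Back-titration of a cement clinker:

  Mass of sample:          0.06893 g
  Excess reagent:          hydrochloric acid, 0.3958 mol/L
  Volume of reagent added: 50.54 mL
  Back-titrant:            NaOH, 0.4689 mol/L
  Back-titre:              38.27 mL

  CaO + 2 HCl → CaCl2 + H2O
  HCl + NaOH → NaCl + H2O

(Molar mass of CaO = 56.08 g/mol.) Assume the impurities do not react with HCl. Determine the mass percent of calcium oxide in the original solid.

83.76 %

n(HCl) added = 0.05054 × 0.3958 = 0.02000 mol
n(NaOH) used in back-titration = 0.03827 × 0.4689 = 0.01794 mol
n(HCl) left over = 0.01794 mol (1:1 ratio)
n(HCl) consumed by analyte = 0.02000 − 0.01794 = 2.059 × 10^-3 mol
From the 1:2 ratio, n(CaO) = 1/2 × 2.059 × 10^-3 = 1.029 × 10^-3 mol
mass of CaO = 1.029 × 10^-3 × 56.08 = 0.05773 g
% CaO = 0.05773 / 0.06893 × 100 = 83.76 %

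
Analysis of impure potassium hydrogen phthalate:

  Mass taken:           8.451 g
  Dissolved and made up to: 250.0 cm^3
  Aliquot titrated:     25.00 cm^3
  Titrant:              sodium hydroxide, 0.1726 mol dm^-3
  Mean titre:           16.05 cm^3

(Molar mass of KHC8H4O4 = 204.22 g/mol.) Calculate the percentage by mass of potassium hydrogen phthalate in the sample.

KHC8H4O4 + NaOH → KNaC8H4O4 + H2O
n(NaOH) per titration = 0.01605 × 0.1726 = 2.770 × 10^-3 mol
n(KHC8H4O4) in each aliquot = 2.770 × 10^-3 mol (1:1 ratio)
n(KHC8H4O4) in the whole flask = 2.770 × 10^-3 × 250.0/25.00 = 0.02770 mol
mass of KHC8H4O4 = 0.02770 × 204.22 = 5.657 g
% KHC8H4O4 = 5.657 / 8.451 × 100 = 66.94 %

66.94 %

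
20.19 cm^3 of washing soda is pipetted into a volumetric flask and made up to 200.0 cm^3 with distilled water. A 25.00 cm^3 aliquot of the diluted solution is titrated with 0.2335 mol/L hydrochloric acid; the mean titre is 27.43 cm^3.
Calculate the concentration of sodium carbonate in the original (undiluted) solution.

1.269 mol/L

Na2CO3 + 2 HCl → 2 NaCl + H2O + CO2
n(HCl) = 0.02743 × 0.2335 = 6.405 × 10^-3 mol
From the 1:2 ratio, n(Na2CO3) in the aliquot = 1/2 × 6.405 × 10^-3 = 3.202 × 10^-3 mol
[Na2CO3]_dilute = 3.202 × 10^-3 / 0.02500 = 0.1281 mol/L
Dilution factor = 200.0 / 20.19 = 9.906
[Na2CO3]_stock = 0.1281 × 9.906 = 1.269 mol/L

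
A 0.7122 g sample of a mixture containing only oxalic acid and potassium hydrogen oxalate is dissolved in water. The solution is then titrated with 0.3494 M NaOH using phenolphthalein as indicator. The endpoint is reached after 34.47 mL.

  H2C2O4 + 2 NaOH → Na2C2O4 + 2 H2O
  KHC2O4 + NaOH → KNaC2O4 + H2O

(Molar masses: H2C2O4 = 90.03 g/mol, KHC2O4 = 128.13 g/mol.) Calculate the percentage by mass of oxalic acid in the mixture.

63.19 %

n(NaOH) = 0.03447 × 0.3494 = 0.01204 mol
Let x = n(H2C2O4), y = n(KHC2O4).
Titrant: 2x + 1y = 0.01204;  mass: 90.03x + 128.13y = 0.7122
Solving, x = 4.999 × 10^-3 mol, y = 2.046 × 10^-3 mol
mass of H2C2O4 = 4.999 × 10^-3 × 90.03 = 0.4501 g
% H2C2O4 = 0.4501 / 0.7122 × 100 = 63.19 %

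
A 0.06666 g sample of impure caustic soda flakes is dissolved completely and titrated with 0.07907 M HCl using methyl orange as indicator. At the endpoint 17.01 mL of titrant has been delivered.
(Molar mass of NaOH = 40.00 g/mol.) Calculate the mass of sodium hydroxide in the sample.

NaOH + HCl → NaCl + H2O
n(HCl) = 0.01701 L × 0.07907 mol/L = 1.345 × 10^-3 mol
n(NaOH) = 1.345 × 10^-3 mol (1:1 ratio)
mass of NaOH = 1.345 × 10^-3 × 40.00 g/mol = 0.05380 g

0.05380 g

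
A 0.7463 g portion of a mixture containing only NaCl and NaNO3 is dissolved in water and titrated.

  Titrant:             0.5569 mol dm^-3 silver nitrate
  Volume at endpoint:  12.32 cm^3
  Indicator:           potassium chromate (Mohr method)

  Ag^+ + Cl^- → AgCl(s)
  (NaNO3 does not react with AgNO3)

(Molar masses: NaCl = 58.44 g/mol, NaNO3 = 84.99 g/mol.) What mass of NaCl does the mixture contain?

0.4010 g

n(AgNO3) = 0.01232 × 0.5569 = 6.861 × 10^-3 mol
Let x = n(NaCl), y = n(NaNO3).
Titrant: 1x = 6.861 × 10^-3;  mass: 58.44x + 84.99y = 0.7463
Solving, x = 6.861 × 10^-3 mol, y = 4.063 × 10^-3 mol
mass of NaCl = 6.861 × 10^-3 × 58.44 = 0.4010 g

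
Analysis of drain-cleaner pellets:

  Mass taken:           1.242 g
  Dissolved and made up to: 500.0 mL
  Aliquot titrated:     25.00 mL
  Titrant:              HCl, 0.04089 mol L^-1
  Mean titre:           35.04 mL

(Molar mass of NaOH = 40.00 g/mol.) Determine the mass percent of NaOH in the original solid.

92.29 %

NaOH + HCl → NaCl + H2O
n(HCl) per titration = 0.03504 × 0.04089 = 1.433 × 10^-3 mol
n(NaOH) in each aliquot = 1.433 × 10^-3 mol (1:1 ratio)
n(NaOH) in the whole flask = 1.433 × 10^-3 × 500.0/25.00 = 0.02866 mol
mass of NaOH = 0.02866 × 40.00 = 1.146 g
% NaOH = 1.146 / 1.242 × 100 = 92.29 %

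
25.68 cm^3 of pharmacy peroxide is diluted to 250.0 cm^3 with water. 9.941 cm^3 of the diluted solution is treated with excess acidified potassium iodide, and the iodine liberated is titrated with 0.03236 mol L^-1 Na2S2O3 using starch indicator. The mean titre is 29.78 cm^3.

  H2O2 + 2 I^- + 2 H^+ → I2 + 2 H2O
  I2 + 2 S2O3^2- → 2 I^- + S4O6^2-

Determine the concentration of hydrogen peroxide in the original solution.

n(S2O3^2-) = 0.02978 × 0.03236 = 9.637 × 10^-4 mol
n(I2) = n(S2O3^2-)/2 = 4.818 × 10^-4 mol
n(H2O2) in the aliquot = 4.818 × 10^-4 mol (1:1 ratio)
[H2O2]_dilute = 4.818 × 10^-4 / 0.009941 = 0.04847 mol/L
[H2O2]_original = 0.04847 × 250.0/25.68 = 0.4719 mol/L

0.4719 mol/L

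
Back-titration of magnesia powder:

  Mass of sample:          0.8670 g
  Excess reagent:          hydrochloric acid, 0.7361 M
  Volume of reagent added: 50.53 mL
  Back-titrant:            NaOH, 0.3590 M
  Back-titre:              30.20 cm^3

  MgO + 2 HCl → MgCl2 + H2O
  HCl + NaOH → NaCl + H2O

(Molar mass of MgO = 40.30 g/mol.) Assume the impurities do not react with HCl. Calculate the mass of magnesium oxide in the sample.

n(HCl) added = 0.05053 × 0.7361 = 0.03720 mol
n(NaOH) used in back-titration = 0.03020 × 0.3590 = 0.01084 mol
n(HCl) left over = 0.01084 mol (1:1 ratio)
n(HCl) consumed by analyte = 0.03720 − 0.01084 = 0.02635 mol
From the 1:2 ratio, n(MgO) = 1/2 × 0.02635 = 0.01318 mol
mass of MgO = 0.01318 × 40.30 = 0.5310 g

0.5310 g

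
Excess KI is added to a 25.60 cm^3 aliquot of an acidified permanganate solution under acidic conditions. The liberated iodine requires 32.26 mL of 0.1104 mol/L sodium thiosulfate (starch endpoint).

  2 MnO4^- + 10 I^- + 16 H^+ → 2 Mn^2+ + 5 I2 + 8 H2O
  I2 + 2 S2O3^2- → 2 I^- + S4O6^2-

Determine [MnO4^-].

0.02782 mol/L

n(S2O3^2-) = 0.03226 × 0.1104 = 3.562 × 10^-3 mol
n(I2) = n(S2O3^2-)/2 = 1.781 × 10^-3 mol
From the 2:5 ratio, n(MnO4^-) in the aliquot = 2/5 × 1.781 × 10^-3 = 7.123 × 10^-4 mol
[MnO4^-] = 7.123 × 10^-4 / 0.02560 = 0.02782 mol/L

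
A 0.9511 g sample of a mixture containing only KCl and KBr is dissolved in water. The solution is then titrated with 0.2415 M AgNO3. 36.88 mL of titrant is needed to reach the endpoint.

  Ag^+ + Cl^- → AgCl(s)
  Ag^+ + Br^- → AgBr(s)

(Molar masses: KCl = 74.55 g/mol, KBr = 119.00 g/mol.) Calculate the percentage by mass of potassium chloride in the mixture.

19.18 %

n(AgNO3) = 0.03688 × 0.2415 = 8.907 × 10^-3 mol
Let x = n(KCl), y = n(KBr).
Titrant: 1x + 1y = 8.907 × 10^-3;  mass: 74.55x + 119.00y = 0.9511
Solving, x = 2.447 × 10^-3 mol, y = 6.459 × 10^-3 mol
mass of KCl = 2.447 × 10^-3 × 74.55 = 0.1824 g
% KCl = 0.1824 / 0.9511 × 100 = 19.18 %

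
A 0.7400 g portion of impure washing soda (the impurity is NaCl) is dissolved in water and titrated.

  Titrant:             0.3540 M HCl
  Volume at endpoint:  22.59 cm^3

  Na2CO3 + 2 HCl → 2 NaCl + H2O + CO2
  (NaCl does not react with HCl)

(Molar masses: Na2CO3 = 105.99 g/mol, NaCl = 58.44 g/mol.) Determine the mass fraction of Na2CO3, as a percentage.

n(HCl) = 0.02259 × 0.3540 = 7.997 × 10^-3 mol
Let x = n(Na2CO3), y = n(NaCl).
Titrant: 2x = 7.997 × 10^-3;  mass: 105.99x + 58.44y = 0.7400
Solving, x = 3.998 × 10^-3 mol, y = 5.411 × 10^-3 mol
mass of Na2CO3 = 3.998 × 10^-3 × 105.99 = 0.4238 g
% Na2CO3 = 0.4238 / 0.7400 × 100 = 57.27 %

57.27 %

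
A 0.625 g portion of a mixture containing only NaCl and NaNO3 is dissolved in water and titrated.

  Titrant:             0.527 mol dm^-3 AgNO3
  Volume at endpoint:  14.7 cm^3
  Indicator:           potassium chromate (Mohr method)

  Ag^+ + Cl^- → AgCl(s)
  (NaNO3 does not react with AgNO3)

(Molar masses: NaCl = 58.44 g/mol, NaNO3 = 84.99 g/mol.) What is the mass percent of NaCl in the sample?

n(AgNO3) = 0.0147 × 0.527 = 7.75 × 10^-3 mol
Let x = n(NaCl), y = n(NaNO3).
Titrant: 1x = 7.75 × 10^-3;  mass: 58.44x + 84.99y = 0.625
Solving, x = 7.75 × 10^-3 mol, y = 2.03 × 10^-3 mol
mass of NaCl = 7.75 × 10^-3 × 58.44 = 0.453 g
% NaCl = 0.453 / 0.625 × 100 = 72.4 %

72.4 %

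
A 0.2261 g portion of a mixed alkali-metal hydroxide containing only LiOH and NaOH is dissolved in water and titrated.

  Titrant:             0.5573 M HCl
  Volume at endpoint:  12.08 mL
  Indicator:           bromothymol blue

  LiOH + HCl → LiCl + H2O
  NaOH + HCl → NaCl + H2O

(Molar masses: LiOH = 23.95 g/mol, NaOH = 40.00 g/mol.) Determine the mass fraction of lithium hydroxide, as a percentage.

n(HCl) = 0.01208 × 0.5573 = 6.732 × 10^-3 mol
Let x = n(LiOH), y = n(NaOH).
Titrant: 1x + 1y = 6.732 × 10^-3;  mass: 23.95x + 40.00y = 0.2261
Solving, x = 2.691 × 10^-3 mol, y = 4.041 × 10^-3 mol
mass of LiOH = 2.691 × 10^-3 × 23.95 = 0.06444 g
% LiOH = 0.06444 / 0.2261 × 100 = 28.50 %

28.50 %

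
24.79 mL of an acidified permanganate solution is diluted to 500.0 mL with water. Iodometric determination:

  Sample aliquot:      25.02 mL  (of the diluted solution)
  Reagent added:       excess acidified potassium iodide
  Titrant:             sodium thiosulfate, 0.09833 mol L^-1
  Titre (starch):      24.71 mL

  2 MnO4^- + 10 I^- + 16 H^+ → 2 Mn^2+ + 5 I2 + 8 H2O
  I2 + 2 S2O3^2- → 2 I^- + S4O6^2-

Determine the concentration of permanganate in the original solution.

n(S2O3^2-) = 0.02471 × 0.09833 = 2.430 × 10^-3 mol
n(I2) = n(S2O3^2-)/2 = 1.215 × 10^-3 mol
From the 2:5 ratio, n(MnO4^-) in the aliquot = 2/5 × 1.215 × 10^-3 = 4.859 × 10^-4 mol
[MnO4^-]_dilute = 4.859 × 10^-4 / 0.02502 = 0.01942 mol/L
[MnO4^-]_original = 0.01942 × 500.0/24.79 = 0.3917 mol/L

0.3917 mol/L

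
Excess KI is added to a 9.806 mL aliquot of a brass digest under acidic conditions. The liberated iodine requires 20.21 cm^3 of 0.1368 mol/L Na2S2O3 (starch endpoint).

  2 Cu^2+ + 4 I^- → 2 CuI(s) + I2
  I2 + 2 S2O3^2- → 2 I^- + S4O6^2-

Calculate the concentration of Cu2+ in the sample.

n(S2O3^2-) = 0.02021 × 0.1368 = 2.765 × 10^-3 mol
n(I2) = n(S2O3^2-)/2 = 1.382 × 10^-3 mol
From the 2:1 ratio, n(Cu2+) in the aliquot = 2/1 × 1.382 × 10^-3 = 2.765 × 10^-3 mol
[Cu2+] = 2.765 × 10^-3 / 0.009806 = 0.2819 mol/L

0.2819 mol/L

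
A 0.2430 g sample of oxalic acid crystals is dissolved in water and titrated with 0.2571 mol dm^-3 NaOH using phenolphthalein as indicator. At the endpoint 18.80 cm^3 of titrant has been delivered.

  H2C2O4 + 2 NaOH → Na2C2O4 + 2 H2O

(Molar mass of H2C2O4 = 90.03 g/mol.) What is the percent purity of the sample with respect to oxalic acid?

n(NaOH) = 0.01880 L × 0.2571 mol/L = 4.833 × 10^-3 mol
From the 1:2 ratio, n(H2C2O4) = 1/2 × 4.833 × 10^-3 = 2.417 × 10^-3 mol
mass of H2C2O4 = 2.417 × 10^-3 × 90.03 g/mol = 0.2176 g
% H2C2O4 = 0.2176 / 0.2430 × 100 = 89.54 %

89.54 %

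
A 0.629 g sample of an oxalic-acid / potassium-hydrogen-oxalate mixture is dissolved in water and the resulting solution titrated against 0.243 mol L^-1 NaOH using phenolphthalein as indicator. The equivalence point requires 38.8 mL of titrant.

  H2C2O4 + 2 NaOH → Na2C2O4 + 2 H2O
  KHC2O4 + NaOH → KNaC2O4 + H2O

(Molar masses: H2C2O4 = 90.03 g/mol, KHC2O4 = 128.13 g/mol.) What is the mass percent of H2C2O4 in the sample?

n(NaOH) = 0.0388 × 0.243 = 9.43 × 10^-3 mol
Let x = n(H2C2O4), y = n(KHC2O4).
Titrant: 2x + 1y = 9.43 × 10^-3;  mass: 90.03x + 128.13y = 0.629
Solving, x = 3.48 × 10^-3 mol, y = 2.46 × 10^-3 mol
mass of H2C2O4 = 3.48 × 10^-3 × 90.03 = 0.314 g
% H2C2O4 = 0.314 / 0.629 × 100 = 49.9 %

49.9 %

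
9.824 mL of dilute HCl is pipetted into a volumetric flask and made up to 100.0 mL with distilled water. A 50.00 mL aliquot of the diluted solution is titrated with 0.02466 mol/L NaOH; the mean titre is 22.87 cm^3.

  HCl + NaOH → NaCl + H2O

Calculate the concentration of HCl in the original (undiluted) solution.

0.1148 mol/L

n(NaOH) = 0.02287 × 0.02466 = 5.640 × 10^-4 mol
n(HCl) in the aliquot = 5.640 × 10^-4 mol (1:1 ratio)
[HCl]_dilute = 5.640 × 10^-4 / 0.05000 = 0.01128 mol/L
Dilution factor = 100.0 / 9.824 = 10.18
[HCl]_stock = 0.01128 × 10.18 = 0.1148 mol/L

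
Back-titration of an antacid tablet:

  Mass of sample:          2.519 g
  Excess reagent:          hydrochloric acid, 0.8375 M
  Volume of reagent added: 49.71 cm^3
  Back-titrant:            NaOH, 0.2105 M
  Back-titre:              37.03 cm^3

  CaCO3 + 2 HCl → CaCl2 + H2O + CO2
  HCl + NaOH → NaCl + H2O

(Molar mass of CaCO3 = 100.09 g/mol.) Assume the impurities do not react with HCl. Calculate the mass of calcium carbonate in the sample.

1.693 g

n(HCl) added = 0.04971 × 0.8375 = 0.04163 mol
n(NaOH) used in back-titration = 0.03703 × 0.2105 = 7.795 × 10^-3 mol
n(HCl) left over = 7.795 × 10^-3 mol (1:1 ratio)
n(HCl) consumed by analyte = 0.04163 − 7.795 × 10^-3 = 0.03384 mol
From the 1:2 ratio, n(CaCO3) = 1/2 × 0.03384 = 0.01692 mol
mass of CaCO3 = 0.01692 × 100.09 = 1.693 g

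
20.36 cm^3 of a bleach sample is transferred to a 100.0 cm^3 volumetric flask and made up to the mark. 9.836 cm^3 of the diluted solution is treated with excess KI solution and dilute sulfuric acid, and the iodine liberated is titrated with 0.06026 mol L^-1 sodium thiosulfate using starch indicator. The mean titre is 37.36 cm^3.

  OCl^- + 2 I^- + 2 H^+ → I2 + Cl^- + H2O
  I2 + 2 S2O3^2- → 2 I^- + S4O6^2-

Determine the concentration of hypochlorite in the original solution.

0.5621 mol/L

n(S2O3^2-) = 0.03736 × 0.06026 = 2.251 × 10^-3 mol
n(I2) = n(S2O3^2-)/2 = 1.126 × 10^-3 mol
n(OCl^-) in the aliquot = 1.126 × 10^-3 mol (1:1 ratio)
[OCl^-]_dilute = 1.126 × 10^-3 / 0.009836 = 0.1144 mol/L
[OCl^-]_original = 0.1144 × 100.0/20.36 = 0.5621 mol/L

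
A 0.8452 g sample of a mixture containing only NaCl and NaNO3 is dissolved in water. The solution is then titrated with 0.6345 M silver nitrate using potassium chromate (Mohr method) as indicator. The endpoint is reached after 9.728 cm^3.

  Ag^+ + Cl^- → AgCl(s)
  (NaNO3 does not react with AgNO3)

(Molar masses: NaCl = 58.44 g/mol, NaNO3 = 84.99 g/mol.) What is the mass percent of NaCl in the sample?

n(AgNO3) = 0.009728 × 0.6345 = 6.172 × 10^-3 mol
Let x = n(NaCl), y = n(NaNO3).
Titrant: 1x = 6.172 × 10^-3;  mass: 58.44x + 84.99y = 0.8452
Solving, x = 6.172 × 10^-3 mol, y = 5.700 × 10^-3 mol
mass of NaCl = 6.172 × 10^-3 × 58.44 = 0.3607 g
% NaCl = 0.3607 / 0.8452 × 100 = 42.68 %

42.68 %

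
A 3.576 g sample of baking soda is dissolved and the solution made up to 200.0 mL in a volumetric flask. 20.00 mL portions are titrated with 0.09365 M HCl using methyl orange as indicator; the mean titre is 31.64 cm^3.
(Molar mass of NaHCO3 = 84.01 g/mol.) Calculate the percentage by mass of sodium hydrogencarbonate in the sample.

69.61 %

NaHCO3 + HCl → NaCl + H2O + CO2
n(HCl) per titration = 0.03164 × 0.09365 = 2.963 × 10^-3 mol
n(NaHCO3) in each aliquot = 2.963 × 10^-3 mol (1:1 ratio)
n(NaHCO3) in the whole flask = 2.963 × 10^-3 × 200.0/20.00 = 0.02963 mol
mass of NaHCO3 = 0.02963 × 84.01 = 2.489 g
% NaHCO3 = 2.489 / 3.576 × 100 = 69.61 %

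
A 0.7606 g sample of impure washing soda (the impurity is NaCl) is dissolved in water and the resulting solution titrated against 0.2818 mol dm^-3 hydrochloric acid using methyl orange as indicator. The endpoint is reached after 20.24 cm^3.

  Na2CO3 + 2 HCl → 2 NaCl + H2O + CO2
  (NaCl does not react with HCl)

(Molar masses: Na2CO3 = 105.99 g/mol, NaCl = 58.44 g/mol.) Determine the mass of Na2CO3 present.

0.3023 g

n(HCl) = 0.02024 × 0.2818 = 5.704 × 10^-3 mol
Let x = n(Na2CO3), y = n(NaCl).
Titrant: 2x = 5.704 × 10^-3;  mass: 105.99x + 58.44y = 0.7606
Solving, x = 2.852 × 10^-3 mol, y = 7.843 × 10^-3 mol
mass of Na2CO3 = 2.852 × 10^-3 × 105.99 = 0.3023 g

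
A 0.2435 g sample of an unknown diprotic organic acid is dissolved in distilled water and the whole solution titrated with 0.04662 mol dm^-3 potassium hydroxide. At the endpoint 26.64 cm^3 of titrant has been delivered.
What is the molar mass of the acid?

392.1 g/mol

n(KOH) = 0.02664 L × 0.04662 mol/L = 1.242 × 10^-3 mol
From the 1:2 ratio, n(H2A) = 1/2 × 1.242 × 10^-3 = 6.210 × 10^-4 mol
M = m / n = 0.2435 g / 6.210 × 10^-4 mol = 392.1 g/mol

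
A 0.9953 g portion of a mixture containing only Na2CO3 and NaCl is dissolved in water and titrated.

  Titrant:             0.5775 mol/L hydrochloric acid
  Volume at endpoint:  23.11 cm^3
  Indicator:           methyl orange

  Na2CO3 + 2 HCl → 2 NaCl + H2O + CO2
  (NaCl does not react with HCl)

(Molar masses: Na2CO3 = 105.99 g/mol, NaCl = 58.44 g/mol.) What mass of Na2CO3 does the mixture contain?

n(HCl) = 0.02311 × 0.5775 = 0.01335 mol
Let x = n(Na2CO3), y = n(NaCl).
Titrant: 2x = 0.01335;  mass: 105.99x + 58.44y = 0.9953
Solving, x = 6.673 × 10^-3 mol, y = 4.929 × 10^-3 mol
mass of Na2CO3 = 6.673 × 10^-3 × 105.99 = 0.7073 g

0.7073 g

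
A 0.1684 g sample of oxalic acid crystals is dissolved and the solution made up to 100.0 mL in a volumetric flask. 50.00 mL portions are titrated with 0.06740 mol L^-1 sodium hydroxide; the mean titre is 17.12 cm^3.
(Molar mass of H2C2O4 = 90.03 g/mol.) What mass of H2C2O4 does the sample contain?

H2C2O4 + 2 NaOH → Na2C2O4 + 2 H2O
n(NaOH) per titration = 0.01712 × 0.06740 = 1.154 × 10^-3 mol
From the 1:2 ratio, n(H2C2O4) in each aliquot = 1/2 × 1.154 × 10^-3 = 5.769 × 10^-4 mol
n(H2C2O4) in the whole flask = 5.769 × 10^-4 × 100.0/50.00 = 1.154 × 10^-3 mol
mass of H2C2O4 = 1.154 × 10^-3 × 90.03 = 0.1039 g

0.1039 g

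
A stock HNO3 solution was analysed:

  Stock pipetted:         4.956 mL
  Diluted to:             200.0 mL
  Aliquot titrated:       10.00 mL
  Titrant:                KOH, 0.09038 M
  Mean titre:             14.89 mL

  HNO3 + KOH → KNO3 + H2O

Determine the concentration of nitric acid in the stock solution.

5.431 M

n(KOH) = 0.01489 × 0.09038 = 1.346 × 10^-3 mol
n(HNO3) in the aliquot = 1.346 × 10^-3 mol (1:1 ratio)
[HNO3]_dilute = 1.346 × 10^-3 / 0.01000 = 0.1346 mol/L
Dilution factor = 200.0 / 4.956 = 40.36
[HNO3]_stock = 0.1346 × 40.36 = 5.431 mol/L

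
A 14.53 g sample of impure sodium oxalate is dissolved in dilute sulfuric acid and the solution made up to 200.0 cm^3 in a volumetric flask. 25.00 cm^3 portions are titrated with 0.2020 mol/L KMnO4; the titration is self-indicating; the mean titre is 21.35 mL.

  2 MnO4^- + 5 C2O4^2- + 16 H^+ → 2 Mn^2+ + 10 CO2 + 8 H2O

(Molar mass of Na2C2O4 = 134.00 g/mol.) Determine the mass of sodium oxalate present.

n(KMnO4) per titration = 0.02135 × 0.2020 = 4.313 × 10^-3 mol
From the 5:2 ratio, n(Na2C2O4) in each aliquot = 5/2 × 4.313 × 10^-3 = 0.01078 mol
n(Na2C2O4) in the whole flask = 0.01078 × 200.0/25.00 = 0.08625 mol
mass of Na2C2O4 = 0.08625 × 134.00 = 11.56 g

11.56 g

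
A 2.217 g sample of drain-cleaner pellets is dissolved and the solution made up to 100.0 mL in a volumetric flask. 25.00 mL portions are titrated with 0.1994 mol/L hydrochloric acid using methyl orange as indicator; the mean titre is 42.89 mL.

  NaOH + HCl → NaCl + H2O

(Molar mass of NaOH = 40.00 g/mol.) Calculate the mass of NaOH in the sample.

1.368 g

n(HCl) per titration = 0.04289 × 0.1994 = 8.552 × 10^-3 mol
n(NaOH) in each aliquot = 8.552 × 10^-3 mol (1:1 ratio)
n(NaOH) in the whole flask = 8.552 × 10^-3 × 100.0/25.00 = 0.03421 mol
mass of NaOH = 0.03421 × 40.00 = 1.368 g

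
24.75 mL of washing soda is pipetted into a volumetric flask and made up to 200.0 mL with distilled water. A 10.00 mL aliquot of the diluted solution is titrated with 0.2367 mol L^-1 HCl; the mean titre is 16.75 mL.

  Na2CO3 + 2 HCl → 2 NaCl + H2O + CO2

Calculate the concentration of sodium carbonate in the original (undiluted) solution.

n(HCl) = 0.01675 × 0.2367 = 3.965 × 10^-3 mol
From the 1:2 ratio, n(Na2CO3) in the aliquot = 1/2 × 3.965 × 10^-3 = 1.982 × 10^-3 mol
[Na2CO3]_dilute = 1.982 × 10^-3 / 0.01000 = 0.1982 mol/L
Dilution factor = 200.0 / 24.75 = 8.081
[Na2CO3]_stock = 0.1982 × 8.081 = 1.602 mol/L

1.602 mol/L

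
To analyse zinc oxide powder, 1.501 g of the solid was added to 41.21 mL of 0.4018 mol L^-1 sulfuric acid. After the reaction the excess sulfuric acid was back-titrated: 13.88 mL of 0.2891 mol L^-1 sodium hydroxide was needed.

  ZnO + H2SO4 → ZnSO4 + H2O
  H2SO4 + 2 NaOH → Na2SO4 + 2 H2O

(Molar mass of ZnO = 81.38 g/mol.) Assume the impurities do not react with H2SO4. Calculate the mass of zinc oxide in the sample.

n(H2SO4) added = 0.04121 × 0.4018 = 0.01656 mol
n(NaOH) used in back-titration = 0.01388 × 0.2891 = 4.013 × 10^-3 mol
From the 1:2 ratio, n(H2SO4) left over = 1/2 × 4.013 × 10^-3 = 2.006 × 10^-3 mol
n(H2SO4) consumed by analyte = 0.01656 − 2.006 × 10^-3 = 0.01455 mol
n(ZnO) = 0.01455 mol (1:1 ratio)
mass of ZnO = 0.01455 × 81.38 = 1.184 g

1.184 g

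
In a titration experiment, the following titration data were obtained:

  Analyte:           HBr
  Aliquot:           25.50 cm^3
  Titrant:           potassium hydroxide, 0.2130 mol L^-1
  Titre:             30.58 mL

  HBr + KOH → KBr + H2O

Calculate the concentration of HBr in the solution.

0.2554 mol/L

n(KOH) = 0.03058 L × 0.2130 mol/L = 6.514 × 10^-3 mol
n(HBr) = 6.514 × 10^-3 mol (1:1 mole ratio)
[HBr] = 6.514 × 10^-3 mol / 0.02550 L = 0.2554 mol/L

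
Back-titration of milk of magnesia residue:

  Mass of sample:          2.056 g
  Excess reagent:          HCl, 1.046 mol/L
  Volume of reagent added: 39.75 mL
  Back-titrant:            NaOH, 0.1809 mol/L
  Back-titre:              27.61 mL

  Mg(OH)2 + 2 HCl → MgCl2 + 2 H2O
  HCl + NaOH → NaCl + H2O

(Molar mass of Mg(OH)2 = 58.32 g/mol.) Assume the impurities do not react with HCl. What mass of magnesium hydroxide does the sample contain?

n(HCl) added = 0.03975 × 1.046 = 0.04158 mol
n(NaOH) used in back-titration = 0.02761 × 0.1809 = 4.995 × 10^-3 mol
n(HCl) left over = 4.995 × 10^-3 mol (1:1 ratio)
n(HCl) consumed by analyte = 0.04158 − 4.995 × 10^-3 = 0.03658 mol
From the 1:2 ratio, n(Mg(OH)2) = 1/2 × 0.03658 = 0.01829 mol
mass of Mg(OH)2 = 0.01829 × 58.32 = 1.067 g

1.067 g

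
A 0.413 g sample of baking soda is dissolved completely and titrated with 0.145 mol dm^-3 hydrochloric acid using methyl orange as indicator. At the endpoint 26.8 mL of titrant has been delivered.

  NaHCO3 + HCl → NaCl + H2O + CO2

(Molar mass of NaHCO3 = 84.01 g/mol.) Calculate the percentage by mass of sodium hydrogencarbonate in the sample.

n(HCl) = 0.0268 L × 0.145 mol/L = 3.89 × 10^-3 mol
n(NaHCO3) = 3.89 × 10^-3 mol (1:1 ratio)
mass of NaHCO3 = 3.89 × 10^-3 × 84.01 g/mol = 0.326 g
% NaHCO3 = 0.326 / 0.413 × 100 = 79.0 %

79.0 %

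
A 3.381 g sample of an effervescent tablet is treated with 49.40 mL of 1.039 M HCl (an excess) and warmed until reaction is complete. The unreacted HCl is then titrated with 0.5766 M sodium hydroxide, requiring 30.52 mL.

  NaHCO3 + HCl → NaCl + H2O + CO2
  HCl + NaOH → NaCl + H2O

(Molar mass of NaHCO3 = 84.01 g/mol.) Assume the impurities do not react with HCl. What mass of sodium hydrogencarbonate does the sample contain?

n(HCl) added = 0.04940 × 1.039 = 0.05133 mol
n(NaOH) used in back-titration = 0.03052 × 0.5766 = 0.01760 mol
n(HCl) left over = 0.01760 mol (1:1 ratio)
n(HCl) consumed by analyte = 0.05133 − 0.01760 = 0.03373 mol
n(NaHCO3) = 0.03373 mol (1:1 ratio)
mass of NaHCO3 = 0.03373 × 84.01 = 2.834 g

2.834 g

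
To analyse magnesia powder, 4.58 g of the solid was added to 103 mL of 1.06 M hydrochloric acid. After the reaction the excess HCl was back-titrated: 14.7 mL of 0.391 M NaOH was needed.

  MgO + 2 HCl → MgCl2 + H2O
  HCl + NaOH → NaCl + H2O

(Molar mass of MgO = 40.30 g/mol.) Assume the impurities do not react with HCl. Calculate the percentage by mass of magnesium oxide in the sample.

45.5 %

n(HCl) added = 0.103 × 1.06 = 0.109 mol
n(NaOH) used in back-titration = 0.0147 × 0.391 = 5.75 × 10^-3 mol
n(HCl) left over = 5.75 × 10^-3 mol (1:1 ratio)
n(HCl) consumed by analyte = 0.109 − 5.75 × 10^-3 = 0.103 mol
From the 1:2 ratio, n(MgO) = 1/2 × 0.103 = 0.0517 mol
mass of MgO = 0.0517 × 40.30 = 2.08 g
% MgO = 2.08 / 4.58 × 100 = 45.5 %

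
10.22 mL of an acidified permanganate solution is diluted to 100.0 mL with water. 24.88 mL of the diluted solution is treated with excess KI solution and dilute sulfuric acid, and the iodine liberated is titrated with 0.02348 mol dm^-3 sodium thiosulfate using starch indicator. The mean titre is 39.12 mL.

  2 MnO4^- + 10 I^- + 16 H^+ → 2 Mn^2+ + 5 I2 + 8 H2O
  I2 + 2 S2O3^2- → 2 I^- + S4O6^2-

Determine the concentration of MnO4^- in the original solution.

n(S2O3^2-) = 0.03912 × 0.02348 = 9.185 × 10^-4 mol
n(I2) = n(S2O3^2-)/2 = 4.593 × 10^-4 mol
From the 2:5 ratio, n(MnO4^-) in the aliquot = 2/5 × 4.593 × 10^-4 = 1.837 × 10^-4 mol
[MnO4^-]_dilute = 1.837 × 10^-4 / 0.02488 = 0.007384 mol/L
[MnO4^-]_original = 0.007384 × 100.0/10.22 = 0.07225 mol/L

0.07225 mol/L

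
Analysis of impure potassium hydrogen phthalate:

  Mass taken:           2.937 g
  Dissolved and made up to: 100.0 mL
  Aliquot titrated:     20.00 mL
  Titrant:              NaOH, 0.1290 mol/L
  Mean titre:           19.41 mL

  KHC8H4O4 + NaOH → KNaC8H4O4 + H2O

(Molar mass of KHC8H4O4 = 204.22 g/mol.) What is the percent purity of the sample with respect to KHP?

n(NaOH) per titration = 0.01941 × 0.1290 = 2.504 × 10^-3 mol
n(KHC8H4O4) in each aliquot = 2.504 × 10^-3 mol (1:1 ratio)
n(KHC8H4O4) in the whole flask = 2.504 × 10^-3 × 100.0/20.00 = 0.01252 mol
mass of KHC8H4O4 = 0.01252 × 204.22 = 2.557 g
% KHC8H4O4 = 2.557 / 2.937 × 100 = 87.05 %

87.05 %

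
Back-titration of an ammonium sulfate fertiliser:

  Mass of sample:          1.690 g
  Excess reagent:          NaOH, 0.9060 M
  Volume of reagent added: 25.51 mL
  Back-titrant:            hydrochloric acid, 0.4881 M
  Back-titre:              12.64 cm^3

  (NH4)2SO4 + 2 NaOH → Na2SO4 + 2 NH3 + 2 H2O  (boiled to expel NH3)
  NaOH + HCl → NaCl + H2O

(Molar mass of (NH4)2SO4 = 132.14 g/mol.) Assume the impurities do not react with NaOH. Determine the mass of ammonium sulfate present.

1.119 g

n(NaOH) added = 0.02551 × 0.9060 = 0.02311 mol
n(HCl) used in back-titration = 0.01264 × 0.4881 = 6.170 × 10^-3 mol
n(NaOH) left over = 6.170 × 10^-3 mol (1:1 ratio)
n(NaOH) consumed by analyte = 0.02311 − 6.170 × 10^-3 = 0.01694 mol
From the 1:2 ratio, n((NH4)2SO4) = 1/2 × 0.01694 = 8.471 × 10^-3 mol
mass of (NH4)2SO4 = 8.471 × 10^-3 × 132.14 = 1.119 g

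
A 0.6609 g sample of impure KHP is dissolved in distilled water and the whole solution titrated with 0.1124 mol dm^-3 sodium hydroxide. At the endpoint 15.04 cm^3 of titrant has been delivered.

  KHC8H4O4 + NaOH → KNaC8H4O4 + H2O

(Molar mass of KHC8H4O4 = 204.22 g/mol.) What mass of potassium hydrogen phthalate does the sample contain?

0.3452 g

n(NaOH) = 0.01504 L × 0.1124 mol/L = 1.690 × 10^-3 mol
n(KHC8H4O4) = 1.690 × 10^-3 mol (1:1 ratio)
mass of KHC8H4O4 = 1.690 × 10^-3 × 204.22 g/mol = 0.3452 g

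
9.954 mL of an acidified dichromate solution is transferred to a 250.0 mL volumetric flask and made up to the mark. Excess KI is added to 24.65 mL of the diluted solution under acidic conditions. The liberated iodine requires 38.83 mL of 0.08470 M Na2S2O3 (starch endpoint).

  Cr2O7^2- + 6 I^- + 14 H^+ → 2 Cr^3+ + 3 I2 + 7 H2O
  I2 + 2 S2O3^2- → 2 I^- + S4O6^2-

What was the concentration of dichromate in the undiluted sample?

0.5585 M

n(S2O3^2-) = 0.03883 × 0.08470 = 3.289 × 10^-3 mol
n(I2) = n(S2O3^2-)/2 = 1.644 × 10^-3 mol
From the 1:3 ratio, n(Cr2O7^2-) in the aliquot = 1/3 × 1.644 × 10^-3 = 5.482 × 10^-4 mol
[Cr2O7^2-]_dilute = 5.482 × 10^-4 / 0.02465 = 0.02224 mol/L
[Cr2O7^2-]_original = 0.02224 × 250.0/9.954 = 0.5585 mol/L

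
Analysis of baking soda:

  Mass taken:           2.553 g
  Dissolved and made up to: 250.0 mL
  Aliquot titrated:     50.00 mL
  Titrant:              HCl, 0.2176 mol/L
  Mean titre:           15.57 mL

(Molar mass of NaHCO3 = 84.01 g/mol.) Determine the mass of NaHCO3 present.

1.423 g

NaHCO3 + HCl → NaCl + H2O + CO2
n(HCl) per titration = 0.01557 × 0.2176 = 3.388 × 10^-3 mol
n(NaHCO3) in each aliquot = 3.388 × 10^-3 mol (1:1 ratio)
n(NaHCO3) in the whole flask = 3.388 × 10^-3 × 250.0/50.00 = 0.01694 mol
mass of NaHCO3 = 0.01694 × 84.01 = 1.423 g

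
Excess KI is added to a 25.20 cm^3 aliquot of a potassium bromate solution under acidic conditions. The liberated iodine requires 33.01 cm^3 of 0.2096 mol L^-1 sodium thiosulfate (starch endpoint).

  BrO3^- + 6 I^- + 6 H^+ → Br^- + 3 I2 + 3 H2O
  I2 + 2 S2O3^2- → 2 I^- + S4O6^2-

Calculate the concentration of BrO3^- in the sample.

0.04576 mol/L

n(S2O3^2-) = 0.03301 × 0.2096 = 6.919 × 10^-3 mol
n(I2) = n(S2O3^2-)/2 = 3.459 × 10^-3 mol
From the 1:3 ratio, n(BrO3^-) in the aliquot = 1/3 × 3.459 × 10^-3 = 1.153 × 10^-3 mol
[BrO3^-] = 1.153 × 10^-3 / 0.02520 = 0.04576 mol/L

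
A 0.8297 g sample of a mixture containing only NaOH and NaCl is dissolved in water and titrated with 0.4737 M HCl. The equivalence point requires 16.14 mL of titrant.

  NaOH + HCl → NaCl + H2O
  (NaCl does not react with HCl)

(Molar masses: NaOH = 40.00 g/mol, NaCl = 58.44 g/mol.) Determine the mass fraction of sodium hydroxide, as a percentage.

n(HCl) = 0.01614 × 0.4737 = 7.646 × 10^-3 mol
Let x = n(NaOH), y = n(NaCl).
Titrant: 1x = 7.646 × 10^-3;  mass: 40.00x + 58.44y = 0.8297
Solving, x = 7.646 × 10^-3 mol, y = 8.964 × 10^-3 mol
mass of NaOH = 7.646 × 10^-3 × 40.00 = 0.3058 g
% NaOH = 0.3058 / 0.8297 × 100 = 36.86 %

36.86 %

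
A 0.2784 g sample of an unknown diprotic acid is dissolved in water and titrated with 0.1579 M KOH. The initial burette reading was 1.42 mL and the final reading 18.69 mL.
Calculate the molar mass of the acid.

n(KOH) = 0.01727 L × 0.1579 mol/L = 2.727 × 10^-3 mol
From the 1:2 ratio, n(H2A) = 1/2 × 2.727 × 10^-3 = 1.363 × 10^-3 mol
M = m / n = 0.2784 g / 1.363 × 10^-3 mol = 204.2 g/mol

204.2 g/mol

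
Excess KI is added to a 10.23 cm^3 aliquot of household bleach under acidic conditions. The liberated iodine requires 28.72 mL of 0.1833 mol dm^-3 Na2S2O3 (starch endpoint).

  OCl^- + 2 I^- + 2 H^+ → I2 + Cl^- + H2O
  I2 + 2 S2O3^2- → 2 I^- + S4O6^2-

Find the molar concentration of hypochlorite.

0.2573 mol/L

n(S2O3^2-) = 0.02872 × 0.1833 = 5.264 × 10^-3 mol
n(I2) = n(S2O3^2-)/2 = 2.632 × 10^-3 mol
n(OCl^-) in the aliquot = 2.632 × 10^-3 mol (1:1 ratio)
[OCl^-] = 2.632 × 10^-3 / 0.01023 = 0.2573 mol/L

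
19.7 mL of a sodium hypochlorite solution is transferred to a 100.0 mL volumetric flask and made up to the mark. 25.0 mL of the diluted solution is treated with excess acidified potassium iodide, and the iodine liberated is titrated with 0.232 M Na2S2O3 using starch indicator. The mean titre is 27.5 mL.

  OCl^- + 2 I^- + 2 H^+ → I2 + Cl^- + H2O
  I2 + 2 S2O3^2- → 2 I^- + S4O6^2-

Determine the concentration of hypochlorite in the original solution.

n(S2O3^2-) = 0.0275 × 0.232 = 6.38 × 10^-3 mol
n(I2) = n(S2O3^2-)/2 = 3.19 × 10^-3 mol
n(OCl^-) in the aliquot = 3.19 × 10^-3 mol (1:1 ratio)
[OCl^-]_dilute = 3.19 × 10^-3 / 0.0250 = 0.128 mol/L
[OCl^-]_original = 0.128 × 100.0/19.7 = 0.648 mol/L

0.648 M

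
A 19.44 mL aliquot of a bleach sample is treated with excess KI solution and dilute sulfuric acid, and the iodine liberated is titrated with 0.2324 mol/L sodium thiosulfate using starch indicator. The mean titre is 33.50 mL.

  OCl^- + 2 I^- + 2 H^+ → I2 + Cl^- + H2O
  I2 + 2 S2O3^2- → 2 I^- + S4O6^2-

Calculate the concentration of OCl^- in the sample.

0.2002 mol/L

n(S2O3^2-) = 0.03350 × 0.2324 = 7.785 × 10^-3 mol
n(I2) = n(S2O3^2-)/2 = 3.893 × 10^-3 mol
n(OCl^-) in the aliquot = 3.893 × 10^-3 mol (1:1 ratio)
[OCl^-] = 3.893 × 10^-3 / 0.01944 = 0.2002 mol/L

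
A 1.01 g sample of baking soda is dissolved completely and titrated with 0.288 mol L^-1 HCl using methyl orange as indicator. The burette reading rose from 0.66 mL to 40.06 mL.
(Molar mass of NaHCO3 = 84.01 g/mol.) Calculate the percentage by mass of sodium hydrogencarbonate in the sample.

NaHCO3 + HCl → NaCl + H2O + CO2
n(HCl) = 0.0394 L × 0.288 mol/L = 0.0113 mol
n(NaHCO3) = 0.0113 mol (1:1 ratio)
mass of NaHCO3 = 0.0113 × 84.01 g/mol = 0.953 g
% NaHCO3 = 0.953 / 1.01 × 100 = 94.4 %

94.4 %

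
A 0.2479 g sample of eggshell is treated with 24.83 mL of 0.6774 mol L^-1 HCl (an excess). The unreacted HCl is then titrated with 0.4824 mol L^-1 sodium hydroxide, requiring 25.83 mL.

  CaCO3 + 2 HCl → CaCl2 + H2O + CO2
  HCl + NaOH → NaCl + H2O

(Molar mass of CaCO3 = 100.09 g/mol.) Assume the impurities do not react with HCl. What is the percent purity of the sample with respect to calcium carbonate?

88.01 %

n(HCl) added = 0.02483 × 0.6774 = 0.01682 mol
n(NaOH) used in back-titration = 0.02583 × 0.4824 = 0.01246 mol
n(HCl) left over = 0.01246 mol (1:1 ratio)
n(HCl) consumed by analyte = 0.01682 − 0.01246 = 4.359 × 10^-3 mol
From the 1:2 ratio, n(CaCO3) = 1/2 × 4.359 × 10^-3 = 2.180 × 10^-3 mol
mass of CaCO3 = 2.180 × 10^-3 × 100.09 = 0.2182 g
% CaCO3 = 0.2182 / 0.2479 × 100 = 88.01 %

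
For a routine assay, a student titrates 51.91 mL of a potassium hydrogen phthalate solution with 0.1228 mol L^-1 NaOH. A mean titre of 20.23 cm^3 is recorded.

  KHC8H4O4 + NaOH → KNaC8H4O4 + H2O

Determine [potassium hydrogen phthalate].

0.04786 mol/L

n(NaOH) = 0.02023 L × 0.1228 mol/L = 2.484 × 10^-3 mol
n(KHC8H4O4) = 2.484 × 10^-3 mol (1:1 mole ratio)
[KHC8H4O4] = 2.484 × 10^-3 mol / 0.05191 L = 0.04786 mol/L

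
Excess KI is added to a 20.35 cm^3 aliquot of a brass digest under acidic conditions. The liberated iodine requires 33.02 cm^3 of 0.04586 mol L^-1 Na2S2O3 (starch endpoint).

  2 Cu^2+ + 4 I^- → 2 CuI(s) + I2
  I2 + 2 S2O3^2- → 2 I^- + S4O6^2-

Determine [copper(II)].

n(S2O3^2-) = 0.03302 × 0.04586 = 1.514 × 10^-3 mol
n(I2) = n(S2O3^2-)/2 = 7.571 × 10^-4 mol
From the 2:1 ratio, n(Cu2+) in the aliquot = 2/1 × 7.571 × 10^-4 = 1.514 × 10^-3 mol
[Cu2+] = 1.514 × 10^-3 / 0.02035 = 0.07441 mol/L

0.07441 mol/L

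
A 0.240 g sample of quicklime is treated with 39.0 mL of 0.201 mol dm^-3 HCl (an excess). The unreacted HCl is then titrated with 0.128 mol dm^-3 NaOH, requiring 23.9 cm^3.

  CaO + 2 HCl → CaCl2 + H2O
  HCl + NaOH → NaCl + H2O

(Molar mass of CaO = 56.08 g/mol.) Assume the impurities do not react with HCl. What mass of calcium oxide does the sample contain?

n(HCl) added = 0.0390 × 0.201 = 7.84 × 10^-3 mol
n(NaOH) used in back-titration = 0.0239 × 0.128 = 3.06 × 10^-3 mol
n(HCl) left over = 3.06 × 10^-3 mol (1:1 ratio)
n(HCl) consumed by analyte = 7.84 × 10^-3 − 3.06 × 10^-3 = 4.78 × 10^-3 mol
From the 1:2 ratio, n(CaO) = 1/2 × 4.78 × 10^-3 = 2.39 × 10^-3 mol
mass of CaO = 2.39 × 10^-3 × 56.08 = 0.134 g

0.134 g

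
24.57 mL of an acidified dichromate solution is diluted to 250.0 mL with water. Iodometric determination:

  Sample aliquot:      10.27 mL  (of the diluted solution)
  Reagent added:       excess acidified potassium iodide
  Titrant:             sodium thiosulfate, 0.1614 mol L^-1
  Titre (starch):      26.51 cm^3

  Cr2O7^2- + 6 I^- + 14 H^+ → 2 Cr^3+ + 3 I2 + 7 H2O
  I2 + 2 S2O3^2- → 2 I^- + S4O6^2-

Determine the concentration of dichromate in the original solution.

0.7065 mol/L

n(S2O3^2-) = 0.02651 × 0.1614 = 4.279 × 10^-3 mol
n(I2) = n(S2O3^2-)/2 = 2.139 × 10^-3 mol
From the 1:3 ratio, n(Cr2O7^2-) in the aliquot = 1/3 × 2.139 × 10^-3 = 7.131 × 10^-4 mol
[Cr2O7^2-]_dilute = 7.131 × 10^-4 / 0.01027 = 0.06944 mol/L
[Cr2O7^2-]_original = 0.06944 × 250.0/24.57 = 0.7065 mol/L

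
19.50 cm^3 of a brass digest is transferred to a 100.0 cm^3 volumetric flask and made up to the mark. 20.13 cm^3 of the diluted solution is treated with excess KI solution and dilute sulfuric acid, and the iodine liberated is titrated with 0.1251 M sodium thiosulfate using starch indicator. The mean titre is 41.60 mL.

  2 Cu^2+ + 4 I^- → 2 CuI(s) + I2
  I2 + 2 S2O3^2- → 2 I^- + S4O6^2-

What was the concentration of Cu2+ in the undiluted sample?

n(S2O3^2-) = 0.04160 × 0.1251 = 5.204 × 10^-3 mol
n(I2) = n(S2O3^2-)/2 = 2.602 × 10^-3 mol
From the 2:1 ratio, n(Cu2+) in the aliquot = 2/1 × 2.602 × 10^-3 = 5.204 × 10^-3 mol
[Cu2+]_dilute = 5.204 × 10^-3 / 0.02013 = 0.2585 mol/L
[Cu2+]_original = 0.2585 × 100.0/19.50 = 1.326 mol/L

1.326 M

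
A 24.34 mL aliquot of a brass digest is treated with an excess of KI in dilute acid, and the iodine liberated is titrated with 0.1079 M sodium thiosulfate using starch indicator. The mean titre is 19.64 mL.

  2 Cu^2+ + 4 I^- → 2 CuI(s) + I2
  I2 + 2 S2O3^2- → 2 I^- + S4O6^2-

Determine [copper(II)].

0.08706 M

n(S2O3^2-) = 0.01964 × 0.1079 = 2.119 × 10^-3 mol
n(I2) = n(S2O3^2-)/2 = 1.060 × 10^-3 mol
From the 2:1 ratio, n(Cu2+) in the aliquot = 2/1 × 1.060 × 10^-3 = 2.119 × 10^-3 mol
[Cu2+] = 2.119 × 10^-3 / 0.02434 = 0.08706 mol/L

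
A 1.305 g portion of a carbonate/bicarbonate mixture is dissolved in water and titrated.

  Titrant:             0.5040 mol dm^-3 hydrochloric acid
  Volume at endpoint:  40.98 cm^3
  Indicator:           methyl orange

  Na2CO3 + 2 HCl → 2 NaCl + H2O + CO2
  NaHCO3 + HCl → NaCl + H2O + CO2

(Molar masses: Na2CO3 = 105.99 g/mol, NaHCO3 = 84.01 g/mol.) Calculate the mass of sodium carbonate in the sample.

n(HCl) = 0.04098 × 0.5040 = 0.02065 mol
Let x = n(Na2CO3), y = n(NaHCO3).
Titrant: 2x + 1y = 0.02065;  mass: 105.99x + 84.01y = 1.305
Solving, x = 6.934 × 10^-3 mol, y = 6.785 × 10^-3 mol
mass of Na2CO3 = 6.934 × 10^-3 × 105.99 = 0.7350 g

0.7350 g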